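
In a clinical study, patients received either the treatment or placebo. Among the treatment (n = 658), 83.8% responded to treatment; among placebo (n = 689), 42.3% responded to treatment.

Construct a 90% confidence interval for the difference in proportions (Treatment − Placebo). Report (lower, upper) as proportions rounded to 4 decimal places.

SE₁ = √(p̂₁(1−p̂₁)/n₁) = √(0.8380·0.1620/658) = 0.01436; SE₂ = √(0.4230·0.5770/689) = 0.01882.
Independent samples: SE of the difference = √(SE₁² + SE₂²) = √(0.0002062096 + 0.0003541924) = 0.02367.
z* for 90% confidence is 1.645, so the margin of error is 1.645 × 0.02367 = 0.03894.
Point estimate p̂₁ − p̂₂ = 0.8380 − 0.4230 = 0.4150.
0.4150 ± 0.03894 → (0.3761, 0.4539).

(0.3761, 0.4539)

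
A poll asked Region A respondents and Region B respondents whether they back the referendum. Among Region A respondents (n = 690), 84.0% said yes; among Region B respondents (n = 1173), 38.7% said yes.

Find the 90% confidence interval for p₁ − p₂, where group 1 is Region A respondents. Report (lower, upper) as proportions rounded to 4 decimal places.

(0.4202, 0.4858)

Each SE is √(p̂(1−p̂)/n): √(0.8400·0.1600/690) = 0.01396 and √(0.3870·0.6130/1173) = 0.01422.
SE(p̂₁ − p̂₂) = √(SE₁² + SE₂²) = √(0.0001948816 + 0.0002022084) = 0.01993, since the two samples are independent.
At 90% confidence z* = 1.645; margin = 1.645 × 0.01993 = 0.03278.
The difference is 0.8400 − 0.3870 = 0.4530, so the interval is 0.4530 ± 0.03278 = (0.4202, 0.4858).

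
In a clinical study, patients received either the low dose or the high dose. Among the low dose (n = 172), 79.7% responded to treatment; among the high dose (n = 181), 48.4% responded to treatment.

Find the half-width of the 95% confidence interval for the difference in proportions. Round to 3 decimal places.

The two standard errors are √(0.7970×0.2030/172) = 0.03067 and √(0.4840×0.5160/181) = 0.03715.
Because the samples are independent, SE_diff = √(0.03067² + 0.03715²) = 0.04817.
Using z* = 1.960 for 95%, ME = 1.960 × 0.04817 = 0.09441.

0.094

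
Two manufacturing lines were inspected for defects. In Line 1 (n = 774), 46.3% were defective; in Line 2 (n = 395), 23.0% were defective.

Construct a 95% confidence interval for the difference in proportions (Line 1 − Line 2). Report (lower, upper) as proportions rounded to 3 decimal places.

(0.179, 0.287)

SE₁ = √(p̂₁(1−p̂₁)/n₁) = √(0.4630·0.5370/774) = 0.01792; SE₂ = √(0.2300·0.7700/395) = 0.02117.
Independent samples: SE of the difference = √(SE₁² + SE₂²) = √(0.0003211264 + 0.0004481689) = 0.02774.
z* for 95% confidence is 1.960, so the margin of error is 1.960 × 0.02774 = 0.05437.
Point estimate p̂₁ − p̂₂ = 0.4630 − 0.2300 = 0.2330.
0.2330 ± 0.05437 → (0.179, 0.287).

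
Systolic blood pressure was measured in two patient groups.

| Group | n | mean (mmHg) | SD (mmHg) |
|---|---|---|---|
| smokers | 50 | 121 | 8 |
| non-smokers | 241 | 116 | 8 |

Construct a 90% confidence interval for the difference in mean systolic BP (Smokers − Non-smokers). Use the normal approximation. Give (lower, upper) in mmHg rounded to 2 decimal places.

Standard errors of each mean: 8/√50 = 1.1314 and 8/√241 = 0.5153.
SE(x̄₁ − x̄₂) = √(1.1314² + 0.5153²) = 1.2432 for independent samples with unequal variances.
With z* = 1.645, the margin is 1.645 × 1.2432 = 2.0451.
x̄₁ − x̄₂ = 121 − 116 = 5.0000; the interval is 5.0000 ± 2.0451 = (2.95, 7.05).

(2.95, 7.05)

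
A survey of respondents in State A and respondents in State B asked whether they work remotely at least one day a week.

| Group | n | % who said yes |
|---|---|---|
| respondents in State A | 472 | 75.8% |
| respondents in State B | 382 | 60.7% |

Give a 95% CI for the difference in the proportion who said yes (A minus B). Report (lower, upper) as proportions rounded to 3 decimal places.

The two standard errors are √(0.7580×0.2420/472) = 0.01971 and √(0.6070×0.3930/382) = 0.02499.
Because the samples are independent, SE_diff = √(0.01971² + 0.02499²) = 0.03183.
Using z* = 1.960 for 95%, ME = 1.960 × 0.03183 = 0.06239.
p̂₁ − p̂₂ = 0.1510; interval 0.1510 ± 0.06239 gives (0.089, 0.213).

(0.089, 0.213)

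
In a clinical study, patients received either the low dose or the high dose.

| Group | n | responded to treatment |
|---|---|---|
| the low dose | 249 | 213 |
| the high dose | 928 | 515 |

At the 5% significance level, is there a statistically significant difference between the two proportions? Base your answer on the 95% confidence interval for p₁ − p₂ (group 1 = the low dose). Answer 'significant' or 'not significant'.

First, p̂₁ = 213/249 = 0.8554; p̂₂ = 515/928 = 0.5550.
The two standard errors are √(0.8554×0.1446/249) = 0.02229 and √(0.5550×0.4450/928) = 0.01631.
Because the samples are independent, SE_diff = √(0.02229² + 0.01631²) = 0.02762.
Using z* = 1.960 for 95%, ME = 1.960 × 0.02762 = 0.05414.
p̂₁ − p̂₂ = 0.3004; interval 0.3004 ± 0.05414 gives (0.24626, 0.35454).
The interval (0.24626, 0.35454) does not contain 0, so the difference is significant.

significant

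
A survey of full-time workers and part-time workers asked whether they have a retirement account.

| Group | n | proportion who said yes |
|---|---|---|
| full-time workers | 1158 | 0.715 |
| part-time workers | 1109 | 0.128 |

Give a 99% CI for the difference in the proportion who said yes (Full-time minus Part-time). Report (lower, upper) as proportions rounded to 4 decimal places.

The two standard errors are √(0.7150×0.2850/1158) = 0.01327 and √(0.1280×0.8720/1109) = 0.01003.
Because the samples are independent, SE_diff = √(0.01327² + 0.01003²) = 0.01663.
Using z* = 2.576 for 99%, ME = 2.576 × 0.01663 = 0.04284.
p̂₁ − p̂₂ = 0.5870; interval 0.5870 ± 0.04284 gives (0.5442, 0.6298).

(0.5442, 0.6298)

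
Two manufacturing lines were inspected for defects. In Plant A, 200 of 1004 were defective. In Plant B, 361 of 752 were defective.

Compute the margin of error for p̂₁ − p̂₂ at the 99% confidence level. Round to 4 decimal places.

p̂₁ = 200/1004 = 0.1992 and p̂₂ = 361/752 = 0.4801.
SE₁ = √(p̂₁(1−p̂₁)/n₁) = √(0.1992·0.8008/1004) = 0.01260; SE₂ = √(0.4801·0.5199/752) = 0.01822.
Independent samples: SE of the difference = √(SE₁² + SE₂²) = √(0.00015876 + 0.0003319684) = 0.02215.
z* for 99% confidence is 2.576, so the margin of error is 2.576 × 0.02215 = 0.05706.

0.0571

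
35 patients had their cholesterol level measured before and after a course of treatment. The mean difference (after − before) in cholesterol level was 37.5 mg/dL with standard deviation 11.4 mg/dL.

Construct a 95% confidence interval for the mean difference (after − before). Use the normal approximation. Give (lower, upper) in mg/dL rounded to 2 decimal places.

(33.72, 41.28)

This is a matched-pairs design, so SE = s_d/√n = 11.4/√35 = 1.9270.
Margin = 1.960 × 1.9270 = 3.7769; the interval is 37.5 ± 3.7769 = (33.72, 41.28).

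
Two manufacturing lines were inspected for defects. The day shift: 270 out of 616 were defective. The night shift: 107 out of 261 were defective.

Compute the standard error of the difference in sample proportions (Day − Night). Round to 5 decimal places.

Sample proportions: 270/616 = 0.4383, 107/261 = 0.4100.
Each SE is √(p̂(1−p̂)/n): √(0.4383·0.5617/616) = 0.01999 and √(0.4100·0.5900/261) = 0.03044.
SE(p̂₁ − p̂₂) = √(SE₁² + SE₂²) = √(0.0003996001 + 0.0009265936) = 0.03642, since the two samples are independent.

0.03642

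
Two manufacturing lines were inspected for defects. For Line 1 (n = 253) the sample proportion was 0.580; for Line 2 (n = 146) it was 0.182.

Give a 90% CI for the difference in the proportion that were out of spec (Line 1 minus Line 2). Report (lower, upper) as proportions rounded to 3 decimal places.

(0.325, 0.471)

Each SE is √(p̂(1−p̂)/n): √(0.5800·0.4200/253) = 0.03103 and √(0.1820·0.8180/146) = 0.03193.
SE(p̂₁ − p̂₂) = √(SE₁² + SE₂²) = √(0.0009628609 + 0.0010195249) = 0.04452, since the two samples are independent.
At 90% confidence z* = 1.645; margin = 1.645 × 0.04452 = 0.07324.
The difference is 0.5800 − 0.1820 = 0.3980, so the interval is 0.3980 ± 0.07324 = (0.325, 0.471).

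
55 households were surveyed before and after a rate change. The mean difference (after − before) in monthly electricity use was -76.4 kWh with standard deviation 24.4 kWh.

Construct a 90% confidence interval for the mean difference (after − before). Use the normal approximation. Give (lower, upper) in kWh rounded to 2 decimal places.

(-81.81, -70.99)

This is a matched-pairs design, so SE = s_d/√n = 24.4/√55 = 3.2901.
Margin = 1.645 × 3.2901 = 5.4122; the interval is -76.4 ± 5.4122 = (-81.81, -70.99).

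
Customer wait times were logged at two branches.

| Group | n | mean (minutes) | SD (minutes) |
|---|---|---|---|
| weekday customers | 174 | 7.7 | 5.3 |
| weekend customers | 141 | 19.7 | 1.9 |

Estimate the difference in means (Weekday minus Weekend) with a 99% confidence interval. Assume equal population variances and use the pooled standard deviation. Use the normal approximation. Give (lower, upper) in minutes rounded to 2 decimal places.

(-13.21, -10.79)

Pooled variance s_p² = [173·5.3² + 140·1.9²] / (174+141−2) = 17.1405, so s_p = 4.1401.
SE_diff = s_p·√(1/n₁ + 1/n₂) = 4.1401·√(1/174 + 1/141) = 0.4691.
z* = 2.576; margin = 2.576 × 0.4691 = 1.2084.
Difference = 7.7 − 19.7 = -12.0000.
-12.0000 ± 1.2084 → (-13.21, -10.79).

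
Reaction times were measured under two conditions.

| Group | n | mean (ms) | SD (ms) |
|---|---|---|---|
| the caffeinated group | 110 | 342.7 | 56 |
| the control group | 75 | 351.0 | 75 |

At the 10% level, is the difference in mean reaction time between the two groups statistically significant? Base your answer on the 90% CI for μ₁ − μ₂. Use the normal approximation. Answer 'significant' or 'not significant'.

not significant

Per-group SEs: s₁/√n₁ = 56/√110 = 5.3394, s₂/√n₂ = 75/√75 = 8.6603.
Unpooled SE of the difference: √(28.50919236 + 75.00079609) = 10.1740.
Margin of error = z* · SE = 1.645 × 10.1740 = 16.7362.
x̄₁ − x̄₂ = 342.7 − 351.0 = -8.3000.
CI: -8.3000 ± 16.7362 = (-25.0362, 8.4362).
The interval (-25.0362, 8.4362) contains 0, so the difference is not significant.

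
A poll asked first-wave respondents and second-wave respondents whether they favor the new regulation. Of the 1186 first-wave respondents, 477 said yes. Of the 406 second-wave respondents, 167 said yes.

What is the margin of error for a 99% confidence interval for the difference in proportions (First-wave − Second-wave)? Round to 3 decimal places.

0.073

Sample proportions: 477/1186 = 0.4022, 167/406 = 0.4113.
Each SE is √(p̂(1−p̂)/n): √(0.4022·0.5978/1186) = 0.01424 and √(0.4113·0.5887/406) = 0.02442.
SE(p̂₁ − p̂₂) = √(SE₁² + SE₂²) = √(0.0002027776 + 0.0005963364) = 0.02827, since the two samples are independent.
At 99% confidence z* = 2.576; margin = 2.576 × 0.02827 = 0.07282.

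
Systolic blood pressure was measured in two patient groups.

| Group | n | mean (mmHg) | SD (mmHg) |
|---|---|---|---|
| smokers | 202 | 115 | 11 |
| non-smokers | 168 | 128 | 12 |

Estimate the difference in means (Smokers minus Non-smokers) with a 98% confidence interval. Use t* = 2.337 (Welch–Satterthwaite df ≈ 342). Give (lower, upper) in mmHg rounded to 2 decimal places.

SE₁ = s₁/√n₁ = 11/√202 = 0.7740; SE₂ = 12/√168 = 0.9258.
Independent samples, unequal variances: SE_diff = √(SE₁² + SE₂²) = √(0.599076 + 0.85710564) = 1.2067.
t* = 2.337, so margin of error = 2.337 × 1.2067 = 2.8201.
Difference in means = 115 − 128 = -13.0000.
-13.0000 ± 2.8201 → (-15.82, -10.18).

(-15.82, -10.18)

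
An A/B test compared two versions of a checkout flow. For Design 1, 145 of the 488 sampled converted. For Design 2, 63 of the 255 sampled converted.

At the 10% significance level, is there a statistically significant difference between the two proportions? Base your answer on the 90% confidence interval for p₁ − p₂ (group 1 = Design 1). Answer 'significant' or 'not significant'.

not significant

p̂₁ = 145/488 = 0.2971 and p̂₂ = 63/255 = 0.2471.
SE₁ = √(p̂₁(1−p̂₁)/n₁) = √(0.2971·0.7029/488) = 0.02069; SE₂ = √(0.2471·0.7529/255) = 0.02701.
Independent samples: SE of the difference = √(SE₁² + SE₂²) = √(0.0004280761 + 0.0007295401) = 0.03402.
z* for 90% confidence is 1.645, so the margin of error is 1.645 × 0.03402 = 0.05596.
Point estimate p̂₁ − p̂₂ = 0.2971 − 0.2471 = 0.0500.
0.0500 ± 0.05596 → (-0.00596, 0.10596).
The interval (-0.00596, 0.10596) contains 0, so the difference is not significant.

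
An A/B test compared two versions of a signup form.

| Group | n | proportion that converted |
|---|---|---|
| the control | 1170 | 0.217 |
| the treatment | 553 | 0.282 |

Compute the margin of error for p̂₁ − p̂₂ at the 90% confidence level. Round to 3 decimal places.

0.037

SE₁ = √(p̂₁(1−p̂₁)/n₁) = √(0.2170·0.7830/1170) = 0.01205; SE₂ = √(0.2820·0.7180/553) = 0.01913.
Independent samples: SE of the difference = √(SE₁² + SE₂²) = √(0.0001452025 + 0.0003659569) = 0.02261.
z* for 90% confidence is 1.645, so the margin of error is 1.645 × 0.02261 = 0.03719.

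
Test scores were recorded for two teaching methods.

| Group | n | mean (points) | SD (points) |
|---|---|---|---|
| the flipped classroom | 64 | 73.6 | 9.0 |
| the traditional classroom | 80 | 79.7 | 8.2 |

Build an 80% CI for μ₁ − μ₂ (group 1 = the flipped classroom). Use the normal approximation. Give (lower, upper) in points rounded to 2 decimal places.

(-7.96, -4.24)

SE₁ = s₁/√n₁ = 9.0/√64 = 1.1250; SE₂ = 8.2/√80 = 0.9168.
Independent samples, unequal variances: SE_diff = √(SE₁² + SE₂²) = √(1.265625 + 0.84052224) = 1.4513.
z* = 1.282, so margin of error = 1.282 × 1.4513 = 1.8606.
Difference in means = 73.6 − 79.7 = -6.1000.
-6.1000 ± 1.8606 → (-7.96, -4.24).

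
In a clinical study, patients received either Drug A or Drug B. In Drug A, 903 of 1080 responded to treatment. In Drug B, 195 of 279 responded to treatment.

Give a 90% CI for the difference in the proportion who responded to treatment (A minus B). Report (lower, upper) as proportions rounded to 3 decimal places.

(0.088, 0.186)

Sample proportions: 903/1080 = 0.8361, 195/279 = 0.6989.
Each SE is √(p̂(1−p̂)/n): √(0.8361·0.1639/1080) = 0.01126 and √(0.6989·0.3011/279) = 0.02746.
SE(p̂₁ − p̂₂) = √(SE₁² + SE₂²) = √(0.0001267876 + 0.0007540516) = 0.02968, since the two samples are independent.
At 90% confidence z* = 1.645; margin = 1.645 × 0.02968 = 0.04882.
The difference is 0.8361 − 0.6989 = 0.1372, so the interval is 0.1372 ± 0.04882 = (0.088, 0.186).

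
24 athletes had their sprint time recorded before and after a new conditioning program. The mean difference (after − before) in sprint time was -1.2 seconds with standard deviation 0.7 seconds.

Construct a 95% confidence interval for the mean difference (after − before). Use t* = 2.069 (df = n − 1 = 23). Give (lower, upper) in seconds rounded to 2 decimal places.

Paired design: SE = s_d/√n = 0.7/√24 = 0.1429.
t* = 2.069; margin of error = 2.069 × 0.1429 = 0.2957.
-1.2 ± 0.2957 → (-1.50, -0.90).

(-1.50, -0.90)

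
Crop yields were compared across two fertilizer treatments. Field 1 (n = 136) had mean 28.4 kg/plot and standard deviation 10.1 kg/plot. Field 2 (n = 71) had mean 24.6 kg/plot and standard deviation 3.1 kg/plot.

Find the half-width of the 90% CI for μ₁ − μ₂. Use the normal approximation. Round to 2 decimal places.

1.55

Standard errors of each mean: 10.1/√136 = 0.8661 and 3.1/√71 = 0.3679.
SE(x̄₁ − x̄₂) = √(0.8661² + 0.3679²) = 0.9410 for independent samples with unequal variances.
With z* = 1.645, the margin is 1.645 × 0.9410 = 1.5479.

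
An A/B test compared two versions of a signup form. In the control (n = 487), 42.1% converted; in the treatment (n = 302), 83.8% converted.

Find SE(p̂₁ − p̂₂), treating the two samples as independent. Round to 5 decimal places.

0.03082

The two standard errors are √(0.4210×0.5790/487) = 0.02237 and √(0.8380×0.1620/302) = 0.02120.
Because the samples are independent, SE_diff = √(0.02237² + 0.02120²) = 0.03082.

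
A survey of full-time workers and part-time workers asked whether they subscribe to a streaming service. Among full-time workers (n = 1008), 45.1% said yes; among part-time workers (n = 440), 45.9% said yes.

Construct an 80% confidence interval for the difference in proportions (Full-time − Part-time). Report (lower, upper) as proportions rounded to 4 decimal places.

(-0.0445, 0.0285)

SE₁ = √(p̂₁(1−p̂₁)/n₁) = √(0.4510·0.5490/1008) = 0.01567; SE₂ = √(0.4590·0.5410/440) = 0.02376.
Independent samples: SE of the difference = √(SE₁² + SE₂²) = √(0.0002455489 + 0.0005645376) = 0.02846.
z* for 80% confidence is 1.282, so the margin of error is 1.282 × 0.02846 = 0.03649.
Point estimate p̂₁ − p̂₂ = 0.4510 − 0.4590 = -0.0080.
-0.0080 ± 0.03649 → (-0.0445, 0.0285).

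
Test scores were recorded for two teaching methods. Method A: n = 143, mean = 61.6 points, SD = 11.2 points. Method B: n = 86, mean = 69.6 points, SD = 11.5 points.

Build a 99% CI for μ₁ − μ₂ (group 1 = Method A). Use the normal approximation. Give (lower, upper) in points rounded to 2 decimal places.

Per-group SEs: s₁/√n₁ = 11.2/√143 = 0.9366, s₂/√n₂ = 11.5/√86 = 1.2401.
Unpooled SE of the difference: √(0.87721956 + 1.53784801) = 1.5540.
Margin of error = z* · SE = 2.576 × 1.5540 = 4.0031.
x̄₁ − x̄₂ = 61.6 − 69.6 = -8.0000.
CI: -8.0000 ± 4.0031 = (-12.00, -4.00).

(-12.00, -4.00)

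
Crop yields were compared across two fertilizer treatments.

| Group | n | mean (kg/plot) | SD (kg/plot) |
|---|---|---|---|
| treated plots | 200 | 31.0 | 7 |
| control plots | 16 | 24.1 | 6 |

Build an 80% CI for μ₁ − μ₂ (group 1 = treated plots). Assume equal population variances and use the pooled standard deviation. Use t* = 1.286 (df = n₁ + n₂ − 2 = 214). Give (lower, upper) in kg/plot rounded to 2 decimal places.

(4.58, 9.22)

Pooled variance s_p² = [199·7² + 15·6²] / (200+16−2) = 48.0888, so s_p = 6.9346.
SE_diff = s_p·√(1/n₁ + 1/n₂) = 6.9346·√(1/200 + 1/16) = 1.8017.
t* = 1.286; margin = 1.286 × 1.8017 = 2.3170.
Difference = 31.0 − 24.1 = 6.9000.
6.9000 ± 2.3170 → (4.58, 9.22).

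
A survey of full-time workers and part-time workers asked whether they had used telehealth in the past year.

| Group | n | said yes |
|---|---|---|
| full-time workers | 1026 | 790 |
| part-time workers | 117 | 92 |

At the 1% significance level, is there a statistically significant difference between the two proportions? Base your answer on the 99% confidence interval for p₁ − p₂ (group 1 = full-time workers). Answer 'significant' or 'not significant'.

First, p̂₁ = 790/1026 = 0.7700; p̂₂ = 92/117 = 0.7863.
The two standard errors are √(0.7700×0.2300/1026) = 0.01314 and √(0.7863×0.2137/117) = 0.03790.
Because the samples are independent, SE_diff = √(0.01314² + 0.03790²) = 0.04011.
Using z* = 2.576 for 99%, ME = 2.576 × 0.04011 = 0.10332.
p̂₁ − p̂₂ = -0.0163; interval -0.0163 ± 0.10332 gives (-0.11962, 0.08702).
The interval (-0.11962, 0.08702) contains 0, so the difference is not significant.

not significant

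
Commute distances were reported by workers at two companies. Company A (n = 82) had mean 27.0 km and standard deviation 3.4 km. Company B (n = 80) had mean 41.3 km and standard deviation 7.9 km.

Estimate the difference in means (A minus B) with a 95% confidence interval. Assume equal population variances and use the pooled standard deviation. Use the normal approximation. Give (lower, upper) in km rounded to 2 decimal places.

Pooled variance s_p² = [81·3.4² + 79·7.9²] / (82+80−2) = 36.6672, so s_p = 6.0553.
SE_diff = s_p·√(1/n₁ + 1/n₂) = 6.0553·√(1/82 + 1/80) = 0.9516.
z* = 1.960; margin = 1.960 × 0.9516 = 1.8651.
Difference = 27.0 − 41.3 = -14.3000.
-14.3000 ± 1.8651 → (-16.17, -12.43).

(-16.17, -12.43)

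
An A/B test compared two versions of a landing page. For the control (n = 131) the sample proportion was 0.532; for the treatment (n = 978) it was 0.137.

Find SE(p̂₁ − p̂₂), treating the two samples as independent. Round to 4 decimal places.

SE₁ = √(p̂₁(1−p̂₁)/n₁) = √(0.5320·0.4680/131) = 0.04360; SE₂ = √(0.1370·0.8630/978) = 0.01100.
Independent samples: SE of the difference = √(SE₁² + SE₂²) = √(0.00190096 + 0.000121) = 0.04497.

0.0450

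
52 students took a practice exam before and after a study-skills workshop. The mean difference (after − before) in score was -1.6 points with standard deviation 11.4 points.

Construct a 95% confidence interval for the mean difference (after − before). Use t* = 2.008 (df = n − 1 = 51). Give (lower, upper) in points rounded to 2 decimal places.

(-4.77, 1.57)

Paired design: SE = s_d/√n = 11.4/√52 = 1.5809.
t* = 2.008; margin of error = 2.008 × 1.5809 = 3.1744.
-1.6 ± 3.1744 → (-4.77, 1.57).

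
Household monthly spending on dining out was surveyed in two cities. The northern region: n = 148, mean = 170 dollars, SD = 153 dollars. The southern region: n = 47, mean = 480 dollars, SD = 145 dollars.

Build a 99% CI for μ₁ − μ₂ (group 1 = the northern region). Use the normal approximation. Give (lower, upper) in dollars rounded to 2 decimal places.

Per-group SEs: s₁/√n₁ = 153/√148 = 12.5765, s₂/√n₂ = 145/√47 = 21.1504.
Unpooled SE of the difference: √(158.16835225 + 447.33942016) = 24.6071.
Margin of error = z* · SE = 2.576 × 24.6071 = 63.3879.
x̄₁ − x̄₂ = 170 − 480 = -310.0000.
CI: -310.0000 ± 63.3879 = (-373.39, -246.61).

(-373.39, -246.61)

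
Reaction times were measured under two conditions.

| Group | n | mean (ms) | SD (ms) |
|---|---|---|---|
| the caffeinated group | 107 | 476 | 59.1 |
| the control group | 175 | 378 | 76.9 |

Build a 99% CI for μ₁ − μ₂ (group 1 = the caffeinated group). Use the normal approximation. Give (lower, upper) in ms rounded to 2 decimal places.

Standard errors of each mean: 59.1/√107 = 5.7134 and 76.9/√175 = 5.8131.
SE(x̄₁ − x̄₂) = √(5.7134² + 5.8131²) = 8.1508 for independent samples with unequal variances.
With z* = 2.576, the margin is 2.576 × 8.1508 = 20.9965.
x̄₁ − x̄₂ = 476 − 378 = 98.0000; the interval is 98.0000 ± 20.9965 = (77.00, 119.00).

(77.00, 119.00)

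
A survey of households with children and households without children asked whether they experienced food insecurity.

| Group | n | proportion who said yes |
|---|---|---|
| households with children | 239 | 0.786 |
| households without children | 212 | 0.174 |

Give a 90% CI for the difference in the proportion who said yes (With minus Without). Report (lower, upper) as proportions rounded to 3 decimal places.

(0.551, 0.673)

The two standard errors are √(0.7860×0.2140/239) = 0.02653 and √(0.1740×0.8260/212) = 0.02604.
Because the samples are independent, SE_diff = √(0.02653² + 0.02604²) = 0.03717.
Using z* = 1.645 for 90%, ME = 1.645 × 0.03717 = 0.06114.
p̂₁ − p̂₂ = 0.6120; interval 0.6120 ± 0.06114 gives (0.551, 0.673).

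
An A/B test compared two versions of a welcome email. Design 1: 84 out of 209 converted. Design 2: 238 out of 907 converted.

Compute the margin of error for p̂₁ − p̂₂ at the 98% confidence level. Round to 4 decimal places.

0.0859

Sample proportions: 84/209 = 0.4019, 238/907 = 0.2624.
Each SE is √(p̂(1−p̂)/n): √(0.4019·0.5981/209) = 0.03391 and √(0.2624·0.7376/907) = 0.01461.
SE(p̂₁ − p̂₂) = √(SE₁² + SE₂²) = √(0.0011498881 + 0.0002134521) = 0.03692, since the two samples are independent.
At 98% confidence z* = 2.326; margin = 2.326 × 0.03692 = 0.08588.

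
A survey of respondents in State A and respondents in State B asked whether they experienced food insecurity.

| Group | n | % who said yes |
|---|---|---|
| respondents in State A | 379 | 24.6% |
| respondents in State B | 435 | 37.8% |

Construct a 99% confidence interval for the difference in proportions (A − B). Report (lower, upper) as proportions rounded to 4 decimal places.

The two standard errors are √(0.2460×0.7540/379) = 0.02212 and √(0.3780×0.6220/435) = 0.02325.
Because the samples are independent, SE_diff = √(0.02212² + 0.02325²) = 0.03209.
Using z* = 2.576 for 99%, ME = 2.576 × 0.03209 = 0.08266.
p̂₁ − p̂₂ = -0.1320; interval -0.1320 ± 0.08266 gives (-0.2147, -0.0493).

(-0.2147, -0.0493)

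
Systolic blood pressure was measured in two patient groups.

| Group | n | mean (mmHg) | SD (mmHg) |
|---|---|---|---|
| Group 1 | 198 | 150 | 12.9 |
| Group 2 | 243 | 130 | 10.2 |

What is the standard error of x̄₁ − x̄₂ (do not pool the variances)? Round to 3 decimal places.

SE₁ = s₁/√n₁ = 12.9/√198 = 0.9168; SE₂ = 10.2/√243 = 0.6543.
Independent samples, unequal variances: SE_diff = √(SE₁² + SE₂²) = √(0.84052224 + 0.42810849) = 1.1263.

1.126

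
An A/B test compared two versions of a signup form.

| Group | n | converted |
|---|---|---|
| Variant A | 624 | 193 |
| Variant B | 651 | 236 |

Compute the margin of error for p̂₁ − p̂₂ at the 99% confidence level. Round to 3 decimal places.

0.068

Sample proportions: 193/624 = 0.3093, 236/651 = 0.3625.
Each SE is √(p̂(1−p̂)/n): √(0.3093·0.6907/624) = 0.01850 and √(0.3625·0.6375/651) = 0.01884.
SE(p̂₁ − p̂₂) = √(SE₁² + SE₂²) = √(0.00034225 + 0.0003549456) = 0.02640, since the two samples are independent.
At 99% confidence z* = 2.576; margin = 2.576 × 0.02640 = 0.06801.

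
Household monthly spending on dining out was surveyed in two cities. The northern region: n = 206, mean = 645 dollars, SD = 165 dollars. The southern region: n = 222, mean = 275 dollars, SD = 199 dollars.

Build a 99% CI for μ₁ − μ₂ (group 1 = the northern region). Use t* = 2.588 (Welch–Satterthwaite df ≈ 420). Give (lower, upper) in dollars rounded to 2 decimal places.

(324.39, 415.61)

Per-group SEs: s₁/√n₁ = 165/√206 = 11.4961, s₂/√n₂ = 199/√222 = 13.3560.
Unpooled SE of the difference: √(132.16031521 + 178.382736) = 17.6222.
Margin of error = t* · SE = 2.588 × 17.6222 = 45.6063.
x̄₁ − x̄₂ = 645 − 275 = 370.0000.
CI: 370.0000 ± 45.6063 = (324.39, 415.61).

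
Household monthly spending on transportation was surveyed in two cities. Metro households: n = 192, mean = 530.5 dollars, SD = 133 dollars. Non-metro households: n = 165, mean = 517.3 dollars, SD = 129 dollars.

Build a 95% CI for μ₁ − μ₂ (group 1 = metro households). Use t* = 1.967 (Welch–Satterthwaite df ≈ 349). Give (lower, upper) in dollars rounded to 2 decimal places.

Standard errors of each mean: 133/√192 = 9.5984 and 129/√165 = 10.0426.
SE(x̄₁ − x̄₂) = √(9.5984² + 10.0426²) = 13.8918 for independent samples with unequal variances.
With t* = 1.967, the margin is 1.967 × 13.8918 = 27.3252.
x̄₁ − x̄₂ = 530.5 − 517.3 = 13.2000; the interval is 13.2000 ± 27.3252 = (-14.13, 40.53).

(-14.13, 40.53)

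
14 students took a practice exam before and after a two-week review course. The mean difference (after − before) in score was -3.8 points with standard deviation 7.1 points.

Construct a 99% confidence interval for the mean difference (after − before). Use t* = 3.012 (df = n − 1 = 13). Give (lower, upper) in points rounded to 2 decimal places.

This is a matched-pairs design, so SE = s_d/√n = 7.1/√14 = 1.8976.
Margin = 3.012 × 1.8976 = 5.7156; the interval is -3.8 ± 5.7156 = (-9.52, 1.92).

(-9.52, 1.92)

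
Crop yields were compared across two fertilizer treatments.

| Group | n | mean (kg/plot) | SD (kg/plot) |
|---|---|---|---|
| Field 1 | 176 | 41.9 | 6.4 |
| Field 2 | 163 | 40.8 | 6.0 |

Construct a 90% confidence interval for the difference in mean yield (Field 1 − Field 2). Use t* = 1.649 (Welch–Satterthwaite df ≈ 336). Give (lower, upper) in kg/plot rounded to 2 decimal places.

Standard errors of each mean: 6.4/√176 = 0.4824 and 6.0/√163 = 0.4700.
SE(x̄₁ − x̄₂) = √(0.4824² + 0.4700²) = 0.6735 for independent samples with unequal variances.
With t* = 1.649, the margin is 1.649 × 0.6735 = 1.1106.
x̄₁ − x̄₂ = 41.9 − 40.8 = 1.1000; the interval is 1.1000 ± 1.1106 = (-0.01, 2.21).

(-0.01, 2.21)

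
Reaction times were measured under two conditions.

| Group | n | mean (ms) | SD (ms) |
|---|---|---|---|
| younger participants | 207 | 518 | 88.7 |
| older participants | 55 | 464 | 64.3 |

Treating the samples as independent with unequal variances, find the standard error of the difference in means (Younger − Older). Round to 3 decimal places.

SE₁ = s₁/√n₁ = 88.7/√207 = 6.1651; SE₂ = 64.3/√55 = 8.6702.
Independent samples, unequal variances: SE_diff = √(SE₁² + SE₂²) = √(38.00845801 + 75.17236804) = 10.6386.

10.639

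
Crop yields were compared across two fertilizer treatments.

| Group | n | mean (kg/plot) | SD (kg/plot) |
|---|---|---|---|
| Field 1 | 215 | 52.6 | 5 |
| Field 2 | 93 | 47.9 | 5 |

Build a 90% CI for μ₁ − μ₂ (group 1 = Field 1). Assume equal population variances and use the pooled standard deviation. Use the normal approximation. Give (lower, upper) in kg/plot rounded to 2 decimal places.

(3.68, 5.72)

Pooled variance s_p² = [214·5² + 92·5²] / (215+93−2) = 25.0000, so s_p = 5.0000.
SE_diff = s_p·√(1/n₁ + 1/n₂) = 5.0000·√(1/215 + 1/93) = 0.6206.
z* = 1.645; margin = 1.645 × 0.6206 = 1.0209.
Difference = 52.6 − 47.9 = 4.7000.
4.7000 ± 1.0209 → (3.68, 5.72).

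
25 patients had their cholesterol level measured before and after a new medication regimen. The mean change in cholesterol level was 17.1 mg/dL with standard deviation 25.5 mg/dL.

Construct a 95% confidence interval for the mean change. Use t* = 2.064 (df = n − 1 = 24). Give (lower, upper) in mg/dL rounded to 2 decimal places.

This is a matched-pairs design, so SE = s_d/√n = 25.5/√25 = 5.1000.
Margin = 2.064 × 5.1000 = 10.5264; the interval is 17.1 ± 10.5264 = (6.57, 27.63).

(6.57, 27.63)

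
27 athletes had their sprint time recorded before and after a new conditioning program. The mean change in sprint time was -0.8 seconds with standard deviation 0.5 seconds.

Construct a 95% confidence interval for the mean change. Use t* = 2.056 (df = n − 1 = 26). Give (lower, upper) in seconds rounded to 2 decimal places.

(-1.00, -0.60)

Paired design: SE = s_d/√n = 0.5/√27 = 0.0962.
t* = 2.056; margin of error = 2.056 × 0.0962 = 0.1978.
-0.8 ± 0.1978 → (-1.00, -0.60).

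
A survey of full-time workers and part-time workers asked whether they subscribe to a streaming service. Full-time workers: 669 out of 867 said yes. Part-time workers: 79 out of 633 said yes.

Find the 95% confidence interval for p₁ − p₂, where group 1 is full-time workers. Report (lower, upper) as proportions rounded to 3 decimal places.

p̂₁ = 669/867 = 0.7716 and p̂₂ = 79/633 = 0.1248.
SE₁ = √(p̂₁(1−p̂₁)/n₁) = √(0.7716·0.2284/867) = 0.01426; SE₂ = √(0.1248·0.8752/633) = 0.01314.
Independent samples: SE of the difference = √(SE₁² + SE₂²) = √(0.0002033476 + 0.0001726596) = 0.01939.
z* for 95% confidence is 1.960, so the margin of error is 1.960 × 0.01939 = 0.03800.
Point estimate p̂₁ − p̂₂ = 0.7716 − 0.1248 = 0.6468.
0.6468 ± 0.03800 → (0.609, 0.685).

(0.609, 0.685)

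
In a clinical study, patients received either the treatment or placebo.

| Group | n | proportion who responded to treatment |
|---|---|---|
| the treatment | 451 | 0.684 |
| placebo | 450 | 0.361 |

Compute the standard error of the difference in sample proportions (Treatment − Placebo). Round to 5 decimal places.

0.03149

SE₁ = √(p̂₁(1−p̂₁)/n₁) = √(0.6840·0.3160/451) = 0.02189; SE₂ = √(0.3610·0.6390/450) = 0.02264.
Independent samples: SE of the difference = √(SE₁² + SE₂²) = √(0.0004791721 + 0.0005125696) = 0.03149.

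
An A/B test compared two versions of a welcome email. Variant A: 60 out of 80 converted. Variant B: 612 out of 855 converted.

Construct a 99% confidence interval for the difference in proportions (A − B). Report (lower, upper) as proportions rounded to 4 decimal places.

(-0.0967, 0.1651)

p̂₁ = 60/80 = 0.7500 and p̂₂ = 612/855 = 0.7158.
SE₁ = √(p̂₁(1−p̂₁)/n₁) = √(0.7500·0.2500/80) = 0.04841; SE₂ = √(0.7158·0.2842/855) = 0.01542.
Independent samples: SE of the difference = √(SE₁² + SE₂²) = √(0.0023435281 + 0.0002377764) = 0.05081.
z* for 99% confidence is 2.576, so the margin of error is 2.576 × 0.05081 = 0.13089.
Point estimate p̂₁ − p̂₂ = 0.7500 − 0.7158 = 0.0342.
0.0342 ± 0.13089 → (-0.0967, 0.1651).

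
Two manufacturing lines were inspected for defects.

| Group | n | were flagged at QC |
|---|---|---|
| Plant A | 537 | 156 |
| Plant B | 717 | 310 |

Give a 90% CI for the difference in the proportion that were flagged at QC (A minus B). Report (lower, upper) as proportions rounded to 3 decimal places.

p̂₁ = 156/537 = 0.2905 and p̂₂ = 310/717 = 0.4324.
SE₁ = √(p̂₁(1−p̂₁)/n₁) = √(0.2905·0.7095/537) = 0.01959; SE₂ = √(0.4324·0.5676/717) = 0.01850.
Independent samples: SE of the difference = √(SE₁² + SE₂²) = √(0.0003837681 + 0.00034225) = 0.02694.
z* for 90% confidence is 1.645, so the margin of error is 1.645 × 0.02694 = 0.04432.
Point estimate p̂₁ − p̂₂ = 0.2905 − 0.4324 = -0.1419.
-0.1419 ± 0.04432 → (-0.186, -0.098).

(-0.186, -0.098)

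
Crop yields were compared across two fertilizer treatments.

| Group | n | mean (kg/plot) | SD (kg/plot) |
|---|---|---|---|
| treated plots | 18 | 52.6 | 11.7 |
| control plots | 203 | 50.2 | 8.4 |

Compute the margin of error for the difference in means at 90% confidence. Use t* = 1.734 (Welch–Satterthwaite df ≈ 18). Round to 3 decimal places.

Standard errors of each mean: 11.7/√18 = 2.7577 and 8.4/√203 = 0.5896.
SE(x̄₁ − x̄₂) = √(2.7577² + 0.5896²) = 2.8200 for independent samples with unequal variances.
With t* = 1.734, the margin is 1.734 × 2.8200 = 4.8899.

4.890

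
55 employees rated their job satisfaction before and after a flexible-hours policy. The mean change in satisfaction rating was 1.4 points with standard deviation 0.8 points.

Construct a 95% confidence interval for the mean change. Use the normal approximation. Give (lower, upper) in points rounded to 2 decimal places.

This is a matched-pairs design, so SE = s_d/√n = 0.8/√55 = 0.1079.
Margin = 1.960 × 0.1079 = 0.2115; the interval is 1.4 ± 0.2115 = (1.19, 1.61).

(1.19, 1.61)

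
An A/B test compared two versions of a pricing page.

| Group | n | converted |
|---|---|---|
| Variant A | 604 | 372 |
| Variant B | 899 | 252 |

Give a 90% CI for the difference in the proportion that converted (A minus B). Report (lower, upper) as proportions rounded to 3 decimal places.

Sample proportions: 372/604 = 0.6159, 252/899 = 0.2803.
Each SE is √(p̂(1−p̂)/n): √(0.6159·0.3841/604) = 0.01979 and √(0.2803·0.7197/899) = 0.01498.
SE(p̂₁ − p̂₂) = √(SE₁² + SE₂²) = √(0.0003916441 + 0.0002244004) = 0.02482, since the two samples are independent.
At 90% confidence z* = 1.645; margin = 1.645 × 0.02482 = 0.04083.
The difference is 0.6159 − 0.2803 = 0.3356, so the interval is 0.3356 ± 0.04083 = (0.295, 0.376).

(0.295, 0.376)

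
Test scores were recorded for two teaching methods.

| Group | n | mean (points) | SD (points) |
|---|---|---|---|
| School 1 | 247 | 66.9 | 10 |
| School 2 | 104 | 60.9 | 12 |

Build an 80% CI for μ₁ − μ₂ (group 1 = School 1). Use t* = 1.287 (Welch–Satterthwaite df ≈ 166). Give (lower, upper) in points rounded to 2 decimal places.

(4.28, 7.72)

SE₁ = s₁/√n₁ = 10/√247 = 0.6363; SE₂ = 12/√104 = 1.1767.
Independent samples, unequal variances: SE_diff = √(SE₁² + SE₂²) = √(0.40487769 + 1.38462289) = 1.3377.
t* = 1.287, so margin of error = 1.287 × 1.3377 = 1.7216.
Difference in means = 66.9 − 60.9 = 6.0000.
6.0000 ± 1.7216 → (4.28, 7.72).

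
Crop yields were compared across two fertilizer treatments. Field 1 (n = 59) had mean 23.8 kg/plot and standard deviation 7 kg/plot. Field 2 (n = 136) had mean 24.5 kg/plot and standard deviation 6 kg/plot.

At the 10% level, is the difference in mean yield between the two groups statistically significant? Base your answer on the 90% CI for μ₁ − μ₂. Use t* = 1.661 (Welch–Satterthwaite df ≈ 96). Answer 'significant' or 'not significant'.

not significant

Per-group SEs: s₁/√n₁ = 7/√59 = 0.9113, s₂/√n₂ = 6/√136 = 0.5145.
Unpooled SE of the difference: √(0.83046769 + 0.26471025) = 1.0465.
Margin of error = t* · SE = 1.661 × 1.0465 = 1.7382.
x̄₁ − x̄₂ = 23.8 − 24.5 = -0.7000.
CI: -0.7000 ± 1.7382 = (-2.4382, 1.0382).
The interval (-2.4382, 1.0382) contains 0, so the difference is not significant.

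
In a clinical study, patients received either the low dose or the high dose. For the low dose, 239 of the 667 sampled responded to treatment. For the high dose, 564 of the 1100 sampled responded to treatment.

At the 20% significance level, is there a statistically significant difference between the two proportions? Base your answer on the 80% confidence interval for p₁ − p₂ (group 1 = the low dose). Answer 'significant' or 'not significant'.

Sample proportions: 239/667 = 0.3583, 564/1100 = 0.5127.
Each SE is √(p̂(1−p̂)/n): √(0.3583·0.6417/667) = 0.01857 and √(0.5127·0.4873/1100) = 0.01507.
SE(p̂₁ − p̂₂) = √(SE₁² + SE₂²) = √(0.0003448449 + 0.0002271049) = 0.02392, since the two samples are independent.
At 80% confidence z* = 1.282; margin = 1.282 × 0.02392 = 0.03067.
The difference is 0.3583 − 0.5127 = -0.1544, so the interval is -0.1544 ± 0.03067 = (-0.18507, -0.12373).
The interval (-0.18507, -0.12373) does not contain 0, so the difference is significant.

significant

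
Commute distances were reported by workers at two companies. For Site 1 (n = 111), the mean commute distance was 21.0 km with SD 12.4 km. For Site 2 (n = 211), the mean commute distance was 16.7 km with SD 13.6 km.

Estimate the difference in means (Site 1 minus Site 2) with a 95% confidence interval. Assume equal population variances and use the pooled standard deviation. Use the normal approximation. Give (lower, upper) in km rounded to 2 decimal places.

(1.27, 7.33)

s_p = √[((n₁−1)s₁² + (n₂−1)s₂²)/(n₁+n₂−2)] = √[(110·12.4² + 210·13.6²)/320] = 13.1998.
SE = 13.1998·√(1/111 + 1/211) = 1.5477.
With z* = 1.960, margin = 1.960 × 1.5477 = 3.0335.
x̄₁ − x̄₂ = 21.0 − 16.7 = 4.3000; interval 4.3000 ± 3.0335 = (1.27, 7.33).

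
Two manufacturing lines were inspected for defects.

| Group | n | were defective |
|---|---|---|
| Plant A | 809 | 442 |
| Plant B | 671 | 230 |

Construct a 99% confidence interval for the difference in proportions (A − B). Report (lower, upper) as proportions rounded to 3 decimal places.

(0.138, 0.269)

Sample proportions: 442/809 = 0.5464, 230/671 = 0.3428.
Each SE is √(p̂(1−p̂)/n): √(0.5464·0.4536/809) = 0.01750 and √(0.3428·0.6572/671) = 0.01832.
SE(p̂₁ − p̂₂) = √(SE₁² + SE₂²) = √(0.00030625 + 0.0003356224) = 0.02534, since the two samples are independent.
At 99% confidence z* = 2.576; margin = 2.576 × 0.02534 = 0.06528.
The difference is 0.5464 − 0.3428 = 0.2036, so the interval is 0.2036 ± 0.06528 = (0.138, 0.269).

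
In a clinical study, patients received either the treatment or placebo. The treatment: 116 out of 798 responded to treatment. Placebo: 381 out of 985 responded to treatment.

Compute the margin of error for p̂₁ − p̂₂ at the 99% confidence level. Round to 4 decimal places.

First, p̂₁ = 116/798 = 0.1454; p̂₂ = 381/985 = 0.3868.
The two standard errors are √(0.1454×0.8546/798) = 0.01248 and √(0.3868×0.6132/985) = 0.01552.
Because the samples are independent, SE_diff = √(0.01248² + 0.01552²) = 0.01992.
Using z* = 2.576 for 99%, ME = 2.576 × 0.01992 = 0.05131.

0.0513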